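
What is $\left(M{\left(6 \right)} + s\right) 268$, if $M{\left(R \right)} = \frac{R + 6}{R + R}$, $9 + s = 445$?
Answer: $117116$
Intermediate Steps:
$s = 436$ ($s = -9 + 445 = 436$)
$M{\left(R \right)} = \frac{6 + R}{2 R}$
$\left(M{\left(6 \right)} + s\right) 268 = \left(\frac{6 + 6}{2 \cdot 6} + 436\right) 268 = \left(\frac{1}{2} \cdot \frac{1}{6} \cdot 12 + 436\right) 268 = \left(1 + 436\right) 268 = 437 \cdot 268 = 117116$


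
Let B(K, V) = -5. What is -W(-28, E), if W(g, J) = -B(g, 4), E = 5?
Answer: -5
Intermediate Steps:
W(g, J) = 5 (W(g, J) = -1*(-5) = 5)
-W(-28, E) = -1*5 = -5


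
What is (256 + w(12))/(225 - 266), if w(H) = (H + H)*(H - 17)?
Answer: -136/41 ≈ -3.3171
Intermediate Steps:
w(H) = 2*H*(-17 + H) (w(H) = (2*H)*(-17 + H) = 2*H*(-17 + H))
(256 + w(12))/(225 - 266) = (256 + 2*12*(-17 + 12))/(225 - 266) = (256 + 2*12*(-5))/(-41) = (256 - 120)*(-1/41) = 136*(-1/41) = -136/41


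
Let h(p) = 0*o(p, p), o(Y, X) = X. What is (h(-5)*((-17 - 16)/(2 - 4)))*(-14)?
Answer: 0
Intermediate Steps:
h(p) = 0 (h(p) = 0*p = 0)
(h(-5)*((-17 - 16)/(2 - 4)))*(-14) = (0*((-17 - 16)/(2 - 4)))*(-14) = (0*(-33/(-2)))*(-14) = (0*(-33*(-½)))*(-14) = (0*(33/2))*(-14) = 0*(-14) = 0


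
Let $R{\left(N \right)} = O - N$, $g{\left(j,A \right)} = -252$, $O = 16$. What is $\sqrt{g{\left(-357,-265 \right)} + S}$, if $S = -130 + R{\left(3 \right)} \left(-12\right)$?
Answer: $i \sqrt{538} \approx 23.195 i$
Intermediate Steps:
$R{\left(N \right)} = 16 - N$
$S = -286$ ($S = -130 + \left(16 - 3\right) \left(-12\right) = -130 + 13 \left(-12\right) = -130 - 156 = -286$)
$\sqrt{g{\left(-357,-265 \right)} + S} = \sqrt{-252 - 286} = \sqrt{-538} = i \sqrt{538}$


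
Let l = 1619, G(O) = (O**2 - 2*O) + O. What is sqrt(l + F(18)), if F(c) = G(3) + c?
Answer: sqrt(1643) ≈ 40.534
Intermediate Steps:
G(O) = O**2 - O
F(c) = 6 + c (F(c) = 3*(-1 + 3) + c = 3*2 + c = 6 + c)
sqrt(l + F(18)) = sqrt(1619 + (6 + 18)) = sqrt(1619 + 24) = sqrt(1643)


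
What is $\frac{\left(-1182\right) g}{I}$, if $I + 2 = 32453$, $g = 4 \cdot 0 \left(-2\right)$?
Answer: $0$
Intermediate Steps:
$g = 0$ ($g = 0 \left(-2\right) = 0$)
$I = 32451$ ($I = -2 + 32453 = 32451$)
$\frac{\left(-1182\right) g}{I} = \frac{\left(-1182\right) 0}{32451} = 0 \cdot \frac{1}{32451} = 0$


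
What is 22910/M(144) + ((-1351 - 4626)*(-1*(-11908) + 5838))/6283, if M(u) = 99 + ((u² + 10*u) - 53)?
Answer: -1178447820697/69810413 ≈ -16881.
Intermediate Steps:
M(u) = 46 + u² + 10*u (M(u) = 99 + (-53 + u² + 10*u) = 46 + u² + 10*u)
22910/M(144) + ((-1351 - 4626)*(-1*(-11908) + 5838))/6283 = 22910/(46 + 144² + 10*144) + ((-1351 - 4626)*(-1*(-11908) + 5838))/6283 = 22910/(46 + 20736 + 1440) - 5977*(11908 + 5838)*(1/6283) = 22910/22222 - 5977*17746*(1/6283) = 22910*(1/22222) - 106067842*1/6283 = 11455/11111 - 106067842/6283 = -1178447820697/69810413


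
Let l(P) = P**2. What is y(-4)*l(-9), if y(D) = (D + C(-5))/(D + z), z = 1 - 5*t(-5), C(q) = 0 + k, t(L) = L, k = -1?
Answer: -405/22 ≈ -18.409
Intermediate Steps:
C(q) = -1 (C(q) = 0 - 1 = -1)
z = 26 (z = 1 - 5*(-5) = 1 + 25 = 26)
y(D) = (-1 + D)/(26 + D) (y(D) = (D - 1)/(D + 26) = (-1 + D)/(26 + D))
y(-4)*l(-9) = ((-1 - 4)/(26 - 4))*(-9)**2 = (-5/22)*81 = ((1/22)*(-5))*81 = -5/22*81 = -405/22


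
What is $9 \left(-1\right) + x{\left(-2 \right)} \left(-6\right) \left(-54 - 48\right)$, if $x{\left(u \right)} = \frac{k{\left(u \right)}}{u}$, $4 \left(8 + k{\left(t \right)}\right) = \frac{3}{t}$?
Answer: $\frac{10215}{4} \approx 2553.8$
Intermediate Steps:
$k{\left(t \right)} = -8 + \frac{3}{4 t}$ ($k{\left(t \right)} = -8 + \frac{3 \frac{1}{t}}{4} = -8 + \frac{3}{4 t}$)
$x{\left(u \right)} = \frac{-8 + \frac{3}{4 u}}{u}$
$9 \left(-1\right) + x{\left(-2 \right)} \left(-6\right) \left(-54 - 48\right) = 9 \left(-1\right) + \frac{3 - -64}{4 \cdot 4} \left(-6\right) \left(-54 - 48\right) = -9 + \frac{1}{4} \cdot \frac{1}{4} \left(3 + 64\right) \left(-6\right) \left(-54 - 48\right) = -9 + \frac{1}{4} \cdot \frac{1}{4} \cdot 67 \left(-6\right) \left(-102\right) = -9 + \frac{67}{16} \left(-6\right) \left(-102\right) = -9 - - \frac{10251}{4} = -9 + \frac{10251}{4} = \frac{10215}{4}$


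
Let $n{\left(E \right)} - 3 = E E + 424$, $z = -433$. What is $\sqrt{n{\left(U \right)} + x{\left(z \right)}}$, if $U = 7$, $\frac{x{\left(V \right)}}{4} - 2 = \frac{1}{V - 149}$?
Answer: $\frac{\sqrt{40985022}}{291} \approx 22.0$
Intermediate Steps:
$x{\left(V \right)} = 8 + \frac{4}{-149 + V}$ ($x{\left(V \right)} = 8 + \frac{4}{V - 149} = 8 + \frac{4}{-149 + V}$)
$n{\left(E \right)} = 427 + E^{2}$ ($n{\left(E \right)} = 3 + \left(E E + 424\right) = 3 + \left(E^{2} + 424\right) = 3 + \left(424 + E^{2}\right) = 427 + E^{2}$)
$\sqrt{n{\left(U \right)} + x{\left(z \right)}} = \sqrt{\left(427 + 7^{2}\right) + \frac{4 \left(-297 + 2 \left(-433\right)\right)}{-149 - 433}} = \sqrt{\left(427 + 49\right) + \frac{4 \left(-297 - 866\right)}{-582}} = \sqrt{476 + 4 \left(- \frac{1}{582}\right) \left(-1163\right)} = \sqrt{476 + \frac{2326}{291}} = \sqrt{\frac{140842}{291}} = \frac{\sqrt{40985022}}{291}$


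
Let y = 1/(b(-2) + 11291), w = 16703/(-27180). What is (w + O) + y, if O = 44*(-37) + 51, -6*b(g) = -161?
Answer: -2911822321561/1845712260 ≈ -1577.6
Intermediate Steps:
b(g) = 161/6 (b(g) = -⅙*(-161) = 161/6)
w = -16703/27180 (w = 16703*(-1/27180) = -16703/27180 ≈ -0.61453)
y = 6/67907 (y = 1/(161/6 + 11291) = 1/(67907/6) = 6/67907 ≈ 8.8356e-5)
O = -1577 (O = -1628 + 51 = -1577)
(w + O) + y = (-16703/27180 - 1577) + 6/67907 = -42879563/27180 + 6/67907 = -2911822321561/1845712260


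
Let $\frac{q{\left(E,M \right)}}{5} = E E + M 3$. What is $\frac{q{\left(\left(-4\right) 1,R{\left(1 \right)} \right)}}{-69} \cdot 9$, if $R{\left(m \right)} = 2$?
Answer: $- \frac{330}{23} \approx -14.348$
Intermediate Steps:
$q{\left(E,M \right)} = 5 E^{2} + 15 M$ ($q{\left(E,M \right)} = 5 \left(E E + M 3\right) = 5 \left(E^{2} + 3 M\right) = 5 E^{2} + 15 M$)
$\frac{q{\left(\left(-4\right) 1,R{\left(1 \right)} \right)}}{-69} \cdot 9 = \frac{5 \left(\left(-4\right) 1\right)^{2} + 15 \cdot 2}{-69} \cdot 9 = \left(5 \left(-4\right)^{2} + 30\right) \left(- \frac{1}{69}\right) 9 = \left(5 \cdot 16 + 30\right) \left(- \frac{1}{69}\right) 9 = \left(80 + 30\right) \left(- \frac{1}{69}\right) 9 = 110 \left(- \frac{1}{69}\right) 9 = \left(- \frac{110}{69}\right) 9 = - \frac{330}{23}$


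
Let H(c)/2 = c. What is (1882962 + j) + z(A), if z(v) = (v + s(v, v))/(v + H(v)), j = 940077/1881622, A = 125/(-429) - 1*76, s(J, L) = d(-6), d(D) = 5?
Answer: 347878922087995715/184750819314 ≈ 1.8830e+6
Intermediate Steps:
s(J, L) = 5
H(c) = 2*c
A = -32729/429 (A = 125*(-1/429) - 76 = -125/429 - 76 = -32729/429 ≈ -76.291)
j = 940077/1881622 (j = 940077*(1/1881622) = 940077/1881622 ≈ 0.49961)
z(v) = (5 + v)/(3*v) (z(v) = (v + 5)/(v + 2*v) = (5 + v)/((3*v)) = (5 + v)*(1/(3*v)) = (5 + v)/(3*v))
(1882962 + j) + z(A) = (1882962 + 940077/1881622) + (5 - 32729/429)/(3*(-32729/429)) = 3543023664441/1881622 + (⅓)*(-429/32729)*(-30584/429) = 3543023664441/1881622 + 30584/98187 = 347878922087995715/184750819314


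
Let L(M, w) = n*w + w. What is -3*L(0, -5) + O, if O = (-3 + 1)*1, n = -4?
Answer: -47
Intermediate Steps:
O = -2 (O = -2*1 = -2)
L(M, w) = -3*w (L(M, w) = -4*w + w = -3*w)
-3*L(0, -5) + O = -(-9)*(-5) - 2 = -3*15 - 2 = -45 - 2 = -47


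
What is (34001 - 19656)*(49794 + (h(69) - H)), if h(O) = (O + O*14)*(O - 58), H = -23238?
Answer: 1210961865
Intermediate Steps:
h(O) = 15*O*(-58 + O) (h(O) = (O + 14*O)*(-58 + O) = (15*O)*(-58 + O) = 15*O*(-58 + O))
(34001 - 19656)*(49794 + (h(69) - H)) = (34001 - 19656)*(49794 + (15*69*(-58 + 69) - 1*(-23238))) = 14345*(49794 + (15*69*11 + 23238)) = 14345*(49794 + (11385 + 23238)) = 14345*(49794 + 34623) = 14345*84417 = 1210961865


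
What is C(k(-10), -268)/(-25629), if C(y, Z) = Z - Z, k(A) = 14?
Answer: 0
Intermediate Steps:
C(y, Z) = 0
C(k(-10), -268)/(-25629) = 0/(-25629) = 0*(-1/25629) = 0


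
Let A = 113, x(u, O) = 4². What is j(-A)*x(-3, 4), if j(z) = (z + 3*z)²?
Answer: 3268864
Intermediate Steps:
x(u, O) = 16
j(z) = 16*z² (j(z) = (4*z)² = 16*z²)
j(-A)*x(-3, 4) = (16*(-1*113)²)*16 = (16*(-113)²)*16 = (16*12769)*16 = 204304*16 = 3268864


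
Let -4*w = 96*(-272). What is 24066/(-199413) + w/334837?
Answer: -750713242/7418983409 ≈ -0.10119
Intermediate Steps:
w = 6528 (w = -24*(-272) = -1/4*(-26112) = 6528)
24066/(-199413) + w/334837 = 24066/(-199413) + 6528/334837 = 24066*(-1/199413) + 6528*(1/334837) = -2674/22157 + 6528/334837 = -750713242/7418983409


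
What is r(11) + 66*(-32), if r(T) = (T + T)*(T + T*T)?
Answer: 792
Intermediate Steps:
r(T) = 2*T*(T + T²) (r(T) = (2*T)*(T + T²) = 2*T*(T + T²))
r(11) + 66*(-32) = 2*11²*(1 + 11) + 66*(-32) = 2*121*12 - 2112 = 2904 - 2112 = 792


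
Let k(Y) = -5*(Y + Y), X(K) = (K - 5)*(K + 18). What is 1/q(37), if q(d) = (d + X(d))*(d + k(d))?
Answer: -1/598401 ≈ -1.6711e-6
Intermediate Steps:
X(K) = (-5 + K)*(18 + K)
k(Y) = -10*Y
q(d) = -9*d*(-90 + d² + 14*d) (q(d) = (d + (-90 + d² + 13*d))*(d - 10*d) = (-90 + d² + 14*d)*(-9*d) = -9*d*(-90 + d² + 14*d))
1/q(37) = 1/(9*37*(90 - 1*37² - 14*37)) = 1/(9*37*(90 - 1*1369 - 518)) = 1/(9*37*(90 - 1369 - 518)) = 1/(9*37*(-1797)) = 1/(-598401) = -1/598401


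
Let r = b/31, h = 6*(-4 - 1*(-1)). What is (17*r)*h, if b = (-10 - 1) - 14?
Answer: 7650/31 ≈ 246.77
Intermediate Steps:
b = -25 (b = -11 - 14 = -25)
h = -18 (h = 6*(-4 + 1) = 6*(-3) = -18)
r = -25/31 ≈ -0.80645
(17*r)*h = (17*(-25/31))*(-18) = -425/31*(-18) = 7650/31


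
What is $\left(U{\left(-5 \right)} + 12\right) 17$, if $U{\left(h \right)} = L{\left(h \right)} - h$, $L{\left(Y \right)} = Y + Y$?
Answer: $119$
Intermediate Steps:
$L{\left(Y \right)} = 2 Y$
$U{\left(h \right)} = h$ ($U{\left(h \right)} = 2 h - h = h$)
$\left(U{\left(-5 \right)} + 12\right) 17 = \left(-5 + 12\right) 17 = 7 \cdot 17 = 119$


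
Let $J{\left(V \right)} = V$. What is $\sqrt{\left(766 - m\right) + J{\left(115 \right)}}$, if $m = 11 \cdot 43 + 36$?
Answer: $2 \sqrt{93} \approx 19.287$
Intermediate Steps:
$m = 509$ ($m = 473 + 36 = 509$)
$\sqrt{\left(766 - m\right) + J{\left(115 \right)}} = \sqrt{\left(766 - 509\right) + 115} = \sqrt{257 + 115} = \sqrt{372} = 2 \sqrt{93}$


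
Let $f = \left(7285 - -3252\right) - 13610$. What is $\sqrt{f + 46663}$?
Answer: $\sqrt{43590} \approx 208.78$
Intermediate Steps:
$f = -3073$ ($f = \left(7285 - -3252\right) - 13610 = \left(7285 + \left(-865 + 4117\right)\right) - 13610 = \left(7285 + 3252\right) - 13610 = 10537 - 13610 = -3073$)
$\sqrt{f + 46663} = \sqrt{-3073 + 46663} = \sqrt{43590}$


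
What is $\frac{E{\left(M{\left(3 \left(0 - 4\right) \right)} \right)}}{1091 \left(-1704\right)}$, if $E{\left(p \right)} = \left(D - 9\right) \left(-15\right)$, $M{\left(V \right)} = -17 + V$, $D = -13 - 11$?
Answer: $- \frac{165}{619688} \approx -0.00026626$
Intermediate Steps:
$D = -24$ ($D = -13 - 11 = -24$)
$E{\left(p \right)} = 495$ ($E{\left(p \right)} = \left(-24 - 9\right) \left(-15\right) = \left(-33\right) \left(-15\right) = 495$)
$\frac{E{\left(M{\left(3 \left(0 - 4\right) \right)} \right)}}{1091 \left(-1704\right)} = \frac{495}{1091 \left(-1704\right)} = \frac{495}{-1859064} = 495 \left(- \frac{1}{1859064}\right) = - \frac{165}{619688}$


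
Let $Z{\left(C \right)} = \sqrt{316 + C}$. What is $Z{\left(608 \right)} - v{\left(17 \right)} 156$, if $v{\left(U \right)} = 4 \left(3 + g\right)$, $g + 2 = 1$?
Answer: $-1248 + 2 \sqrt{231} \approx -1217.6$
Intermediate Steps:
$g = -1$ ($g = -2 + 1 = -1$)
$v{\left(U \right)} = 8$ ($v{\left(U \right)} = 4 \left(3 - 1\right) = 4 \cdot 2 = 8$)
$Z{\left(608 \right)} - v{\left(17 \right)} 156 = \sqrt{316 + 608} - 8 \cdot 156 = \sqrt{924} - 1248 = 2 \sqrt{231} - 1248 = -1248 + 2 \sqrt{231}$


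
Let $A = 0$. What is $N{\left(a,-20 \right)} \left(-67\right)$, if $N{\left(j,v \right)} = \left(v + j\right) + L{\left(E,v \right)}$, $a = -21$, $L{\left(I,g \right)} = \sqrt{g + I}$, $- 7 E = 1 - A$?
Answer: $2747 - \frac{67 i \sqrt{987}}{7} \approx 2747.0 - 300.7 i$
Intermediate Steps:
$E = - \frac{1}{7}$ ($E = - \frac{1 - 0}{7} = - \frac{1 + 0}{7} = \left(- \frac{1}{7}\right) 1 = - \frac{1}{7} \approx -0.14286$)
$L{\left(I,g \right)} = \sqrt{I + g}$
$N{\left(j,v \right)} = j + v + \sqrt{- \frac{1}{7} + v}$ ($N{\left(j,v \right)} = \left(v + j\right) + \sqrt{- \frac{1}{7} + v} = \left(j + v\right) + \sqrt{- \frac{1}{7} + v} = j + v + \sqrt{- \frac{1}{7} + v}$)
$N{\left(a,-20 \right)} \left(-67\right) = \left(-21 - 20 + \frac{\sqrt{-7 + 49 \left(-20\right)}}{7}\right) \left(-67\right) = \left(-21 - 20 + \frac{\sqrt{-7 - 980}}{7}\right) \left(-67\right) = \left(-21 - 20 + \frac{\sqrt{-987}}{7}\right) \left(-67\right) = \left(-21 - 20 + \frac{i \sqrt{987}}{7}\right) \left(-67\right) = \left(-41 + \frac{i \sqrt{987}}{7}\right) \left(-67\right) = 2747 - \frac{67 i \sqrt{987}}{7}$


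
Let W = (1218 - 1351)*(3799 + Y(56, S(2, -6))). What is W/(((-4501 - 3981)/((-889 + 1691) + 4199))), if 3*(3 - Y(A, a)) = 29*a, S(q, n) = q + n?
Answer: 1277277071/4241 ≈ 3.0117e+5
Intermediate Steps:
S(q, n) = n + q
Y(A, a) = 3 - 29*a/3
W = -1532426/3 (W = (1218 - 1351)*(3799 + (3 - 29*(-6 + 2)/3)) = -133*(3799 + (3 - 29/3*(-4))) = -133*(3799 + (3 + 116/3)) = -133*(3799 + 125/3) = -133*11522/3 = -1532426/3 ≈ -5.1081e+5)
W/(((-4501 - 3981)/((-889 + 1691) + 4199))) = -1532426*((-889 + 1691) + 4199)/(-4501 - 3981)/3 = -1532426/(3*((-8482/(802 + 4199)))) = -1532426/(3*((-8482/5001))) = -1532426/(3*((-8482*1/5001))) = -1532426/(3*(-8482/5001)) = -1532426/3*(-5001/8482) = 1277277071/4241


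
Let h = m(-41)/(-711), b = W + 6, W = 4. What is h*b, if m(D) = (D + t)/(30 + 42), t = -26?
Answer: 335/25596 ≈ 0.013088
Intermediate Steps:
m(D) = -13/36 + D/72 (m(D) = (D - 26)/(30 + 42) = (-26 + D)/72 = (-26 + D)*(1/72) = -13/36 + D/72)
b = 10 (b = 4 + 6 = 10)
h = 67/51192 (h = (-13/36 + (1/72)*(-41))/(-711) = (-13/36 - 41/72)*(-1/711) = -67/72*(-1/711) = 67/51192 ≈ 0.0013088)
h*b = (67/51192)*10 = 335/25596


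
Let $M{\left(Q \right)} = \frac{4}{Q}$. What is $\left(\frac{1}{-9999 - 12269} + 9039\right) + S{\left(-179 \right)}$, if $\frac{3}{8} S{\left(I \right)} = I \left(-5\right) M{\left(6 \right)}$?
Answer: $\frac{2130401819}{200412} \approx 10630.0$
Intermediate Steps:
$S{\left(I \right)} = - \frac{80 I}{9}$ ($S{\left(I \right)} = \frac{8 I \left(-5\right) \frac{4}{6}}{3} = \frac{8 - 5 I 4 \cdot \frac{1}{6}}{3} = \frac{8 - 5 I \frac{2}{3}}{3} = \frac{8 \left(- \frac{10 I}{3}\right)}{3} = - \frac{80 I}{9}$)
$\left(\frac{1}{-9999 - 12269} + 9039\right) + S{\left(-179 \right)} = \left(\frac{1}{-9999 - 12269} + 9039\right) - - \frac{14320}{9} = \left(\frac{1}{-22268} + 9039\right) + \frac{14320}{9} = \left(- \frac{1}{22268} + 9039\right) + \frac{14320}{9} = \frac{201280451}{22268} + \frac{14320}{9} = \frac{2130401819}{200412}$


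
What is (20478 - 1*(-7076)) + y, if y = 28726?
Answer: 56280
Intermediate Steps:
(20478 - 1*(-7076)) + y = (20478 - 1*(-7076)) + 28726 = (20478 + 7076) + 28726 = 27554 + 28726 = 56280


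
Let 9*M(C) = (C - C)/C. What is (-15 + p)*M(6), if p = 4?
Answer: 0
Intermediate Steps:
M(C) = 0 (M(C) = ((C - C)/C)/9 = (0/C)/9 = (⅑)*0 = 0)
(-15 + p)*M(6) = (-15 + 4)*0 = -11*0 = 0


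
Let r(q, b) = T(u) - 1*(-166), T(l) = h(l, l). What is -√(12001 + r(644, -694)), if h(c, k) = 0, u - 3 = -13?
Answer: -23*√23 ≈ -110.30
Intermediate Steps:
u = -10 (u = 3 - 13 = -10)
T(l) = 0
r(q, b) = 166 (r(q, b) = 0 - 1*(-166) = 0 + 166 = 166)
-√(12001 + r(644, -694)) = -√(12001 + 166) = -√12167 = -23*√23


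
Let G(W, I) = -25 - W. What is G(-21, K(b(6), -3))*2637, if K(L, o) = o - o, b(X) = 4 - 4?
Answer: -10548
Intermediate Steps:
b(X) = 0
K(L, o) = 0
G(-21, K(b(6), -3))*2637 = (-25 - 1*(-21))*2637 = (-25 + 21)*2637 = -4*2637 = -10548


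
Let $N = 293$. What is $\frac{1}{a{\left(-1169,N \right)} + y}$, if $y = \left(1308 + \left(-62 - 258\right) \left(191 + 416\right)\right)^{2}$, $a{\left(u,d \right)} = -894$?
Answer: $\frac{1}{37222755730} \approx 2.6865 \cdot 10^{-11}$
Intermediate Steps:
$y = 37222756624$ ($y = \left(1308 - 194240\right)^{2} = \left(-192932\right)^{2} = 37222756624$)
$\frac{1}{a{\left(-1169,N \right)} + y} = \frac{1}{-894 + 37222756624} = \frac{1}{37222755730}$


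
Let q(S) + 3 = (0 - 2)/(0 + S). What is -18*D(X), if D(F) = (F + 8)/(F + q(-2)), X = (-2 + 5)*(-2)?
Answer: 9/2 ≈ 4.5000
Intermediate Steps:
q(S) = -3 - 2/S (q(S) = -3 + (0 - 2)/(0 + S) = -3 - 2/S)
X = -6 (X = 3*(-2) = -6)
D(F) = (8 + F)/(-2 + F) (D(F) = (F + 8)/(F + (-3 - 2/(-2))) = (8 + F)/(F + (-3 - 2*(-½))) = (8 + F)/(F + (-3 + 1)) = (8 + F)/(F - 2) = (8 + F)/(-2 + F))
-18*D(X) = -18*(8 - 6)/(-2 - 6) = -18*2/(-8) = -(-9)*2/4 = -18*(-¼) = 9/2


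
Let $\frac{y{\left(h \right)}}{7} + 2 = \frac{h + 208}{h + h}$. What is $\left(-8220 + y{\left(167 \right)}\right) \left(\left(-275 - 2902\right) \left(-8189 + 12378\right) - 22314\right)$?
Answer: $\frac{36626695586277}{334} \approx 1.0966 \cdot 10^{11}$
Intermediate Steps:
$y{\left(h \right)} = -14 + \frac{7 \left(208 + h\right)}{2 h}$ ($y{\left(h \right)} = -14 + 7 \frac{h + 208}{h + h} = -14 + 7 \frac{208 + h}{2 h} = -14 + \frac{7 \left(208 + h\right)}{2 h}$)
$\left(-8220 + y{\left(167 \right)}\right) \left(\left(-275 - 2902\right) \left(-8189 + 12378\right) - 22314\right) = \left(-8220 - \left(\frac{21}{2} - \frac{728}{167}\right)\right) \left(\left(-275 - 2902\right) \left(-8189 + 12378\right) - 22314\right) = \left(-8220 + \left(- \frac{21}{2} + 728 \cdot \frac{1}{167}\right)\right) \left(\left(-3177\right) 4189 - 22314\right) = \left(-8220 + \left(- \frac{21}{2} + \frac{728}{167}\right)\right) \left(-13308453 - 22314\right) = \left(-8220 - \frac{2051}{334}\right) \left(-13330767\right) = \left(- \frac{2747531}{334}\right) \left(-13330767\right) = \frac{36626695586277}{334}$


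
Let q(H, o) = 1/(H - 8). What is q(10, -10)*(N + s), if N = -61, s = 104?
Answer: 43/2 ≈ 21.500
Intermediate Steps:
q(H, o) = 1/(-8 + H)
q(10, -10)*(N + s) = (-61 + 104)/(-8 + 10) = 43/2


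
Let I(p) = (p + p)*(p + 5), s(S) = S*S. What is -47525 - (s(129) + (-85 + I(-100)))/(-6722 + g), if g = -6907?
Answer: -215894223/4543 ≈ -47522.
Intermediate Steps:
s(S) = S²
I(p) = 2*p*(5 + p) (I(p) = (2*p)*(5 + p) = 2*p*(5 + p))
-47525 - (s(129) + (-85 + I(-100)))/(-6722 + g) = -47525 - (129² + (-85 + 2*(-100)*(5 - 100)))/(-6722 - 6907) = -47525 - (16641 + (-85 + 2*(-100)*(-95)))/(-13629) = -47525 - (16641 + (-85 + 19000))*(-1)/13629 = -47525 - (16641 + 18915)*(-1)/13629 = -47525 - 35556*(-1)/13629 = -47525 - 1*(-11852/4543) = -47525 + 11852/4543 = -215894223/4543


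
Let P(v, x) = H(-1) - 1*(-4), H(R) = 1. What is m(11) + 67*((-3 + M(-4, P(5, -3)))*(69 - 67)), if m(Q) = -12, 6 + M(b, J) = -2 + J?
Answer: -816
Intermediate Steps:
P(v, x) = 5 (P(v, x) = 1 - 1*(-4) = 1 + 4 = 5)
M(b, J) = -8 + J (M(b, J) = -6 + (-2 + J) = -8 + J)
m(11) + 67*((-3 + M(-4, P(5, -3)))*(69 - 67)) = -12 + 67*((-3 + (-8 + 5))*(69 - 67)) = -12 + 67*((-3 - 3)*2) = -12 + 67*(-6*2) = -12 + 67*(-12) = -12 - 804 = -816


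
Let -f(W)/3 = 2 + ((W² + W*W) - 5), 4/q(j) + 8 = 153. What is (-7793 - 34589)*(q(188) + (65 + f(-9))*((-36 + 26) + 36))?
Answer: 65829248152/145 ≈ 4.5400e+8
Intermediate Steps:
q(j) = 4/145 (q(j) = 4/(-8 + 153) = 4/145)
f(W) = 9 - 6*W² (f(W) = -3*(2 + ((W² + W*W) - 5)) = -3*(2 + ((W² + W²) - 5)) = -3*(2 + (2*W² - 5)) = -3*(2 + (-5 + 2*W²)) = -3*(-3 + 2*W²) = 9 - 6*W²)
(-7793 - 34589)*(q(188) + (65 + f(-9))*((-36 + 26) + 36)) = (-7793 - 34589)*(4/145 + (65 + (9 - 6*(-9)²))*((-36 + 26) + 36)) = -42382*(4/145 + (65 + (9 - 6*81))*(-10 + 36)) = -42382*(4/145 + (65 + (9 - 486))*26) = -42382*(4/145 + (65 - 477)*26) = -42382*(4/145 - 412*26) = -42382*(4/145 - 10712) = -42382*(-1553236/145) = 65829248152/145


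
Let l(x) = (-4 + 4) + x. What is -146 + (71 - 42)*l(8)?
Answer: 86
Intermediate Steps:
l(x) = x (l(x) = 0 + x = x)
-146 + (71 - 42)*l(8) = -146 + (71 - 42)*8 = -146 + 29*8 = -146 + 232 = 86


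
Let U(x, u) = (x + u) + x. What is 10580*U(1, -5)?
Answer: -31740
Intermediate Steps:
U(x, u) = u + 2*x (U(x, u) = (u + x) + x = u + 2*x)
10580*U(1, -5) = 10580*(-5 + 2*1) = 10580*(-5 + 2) = 10580*(-3) = -31740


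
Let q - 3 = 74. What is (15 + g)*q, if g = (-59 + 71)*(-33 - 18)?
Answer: -45969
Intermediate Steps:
q = 77 (q = 3 + 74 = 77)
g = -612 (g = 12*(-51) = -612)
(15 + g)*q = (15 - 612)*77 = -597*77 = -45969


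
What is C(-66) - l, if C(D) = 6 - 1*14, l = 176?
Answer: -184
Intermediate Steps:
C(D) = -8 (C(D) = 6 - 14 = -8)
C(-66) - l = -8 - 1*176 = -8 - 176 = -184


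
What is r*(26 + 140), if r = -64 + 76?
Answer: 1992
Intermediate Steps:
r = 12
r*(26 + 140) = 12*(26 + 140) = 12*166 = 1992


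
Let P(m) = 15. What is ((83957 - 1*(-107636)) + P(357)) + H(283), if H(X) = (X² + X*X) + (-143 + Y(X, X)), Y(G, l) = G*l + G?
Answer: 432015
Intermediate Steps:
Y(G, l) = G + G*l
H(X) = -143 + 2*X² + X*(1 + X) (H(X) = (X² + X*X) + (-143 + X*(1 + X)) = (X² + X²) + (-143 + X*(1 + X)) = 2*X² + (-143 + X*(1 + X)) = -143 + 2*X² + X*(1 + X))
((83957 - 1*(-107636)) + P(357)) + H(283) = ((83957 - 1*(-107636)) + 15) + (-143 + 283 + 3*283²) = ((83957 + 107636) + 15) + (-143 + 283 + 3*80089) = (191593 + 15) + (-143 + 283 + 240267) = 191608 + 240407 = 432015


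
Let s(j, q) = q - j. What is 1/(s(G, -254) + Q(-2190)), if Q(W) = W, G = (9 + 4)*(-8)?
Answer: -1/2340 ≈ -0.00042735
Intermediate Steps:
G = -104 (G = 13*(-8) = -104)
1/(s(G, -254) + Q(-2190)) = 1/((-254 - 1*(-104)) - 2190) = 1/((-254 + 104) - 2190) = 1/(-150 - 2190) = 1/(-2340) = -1/2340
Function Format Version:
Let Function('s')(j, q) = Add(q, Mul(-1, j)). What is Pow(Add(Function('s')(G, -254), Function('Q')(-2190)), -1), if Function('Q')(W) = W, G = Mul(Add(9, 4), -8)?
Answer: Rational(-1, 2340) ≈ -0.00042735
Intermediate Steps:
G = -104 (G = Mul(13, -8) = -104)
Pow(Add(Function('s')(G, -254), Function('Q')(-2190)), -1) = Pow(Add(Add(-254, Mul(-1, -104)), -2190), -1) = Pow(Add(Add(-254, 104), -2190), -1) = Pow(Add(-150, -2190), -1) = Pow(-2340, -1) = Rational(-1, 2340)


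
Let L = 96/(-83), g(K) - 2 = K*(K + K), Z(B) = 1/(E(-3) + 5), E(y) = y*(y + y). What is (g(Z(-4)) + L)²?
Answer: 1383542416/1927824649 ≈ 0.71767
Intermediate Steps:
E(y) = 2*y² (E(y) = y*(2*y) = 2*y²)
Z(B) = 1/23 (Z(B) = 1/(2*(-3)² + 5) = 1/(2*9 + 5) = 1/(18 + 5) = 1/23)
g(K) = 2 + 2*K² (g(K) = 2 + K*(K + K) = 2 + K*(2*K) = 2 + 2*K²)
L = -96/83 (L = 96*(-1/83) = -96/83 ≈ -1.1566)
(g(Z(-4)) + L)² = ((2 + 2*(1/23)²) - 96/83)² = ((2 + 2*(1/529)) - 96/83)² = ((2 + 2/529) - 96/83)² = (1060/529 - 96/83)² = (37196/43907)² = 1383542416/1927824649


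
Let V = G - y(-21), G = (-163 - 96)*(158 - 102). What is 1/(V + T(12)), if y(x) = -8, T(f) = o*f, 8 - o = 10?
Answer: -1/14520 ≈ -6.8870e-5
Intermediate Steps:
o = -2 (o = 8 - 1*10 = 8 - 10 = -2)
T(f) = -2*f
G = -14504 (G = -259*56 = -14504)
V = -14496 (V = -14504 - 1*(-8) = -14504 + 8 = -14496)
1/(V + T(12)) = 1/(-14496 - 2*12) = 1/(-14496 - 24) = 1/(-14520) = -1/14520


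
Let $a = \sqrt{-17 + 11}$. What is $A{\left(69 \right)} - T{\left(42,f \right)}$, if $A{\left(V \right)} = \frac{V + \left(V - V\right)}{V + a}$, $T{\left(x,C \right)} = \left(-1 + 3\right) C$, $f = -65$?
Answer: $\frac{208157}{1589} - \frac{23 i \sqrt{6}}{1589} \approx 131.0 - 0.035455 i$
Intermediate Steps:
$a = i \sqrt{6}$ ($a = \sqrt{-6} = i \sqrt{6} \approx 2.4495 i$)
$T{\left(x,C \right)} = 2 C$
$A{\left(V \right)} = \frac{V}{V + i \sqrt{6}}$ ($A{\left(V \right)} = \frac{V + \left(V - V\right)}{V + i \sqrt{6}} = \frac{V + 0}{V + i \sqrt{6}} = \frac{V}{V + i \sqrt{6}}$)
$A{\left(69 \right)} - T{\left(42,f \right)} = \frac{69}{69 + i \sqrt{6}} - 2 \left(-65\right) = \frac{69}{69 + i \sqrt{6}} - -130 = \frac{69}{69 + i \sqrt{6}} + 130 = 130 + \frac{69}{69 + i \sqrt{6}}$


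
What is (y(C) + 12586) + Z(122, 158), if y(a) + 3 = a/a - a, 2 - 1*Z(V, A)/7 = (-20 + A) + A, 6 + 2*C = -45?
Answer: 21103/2 ≈ 10552.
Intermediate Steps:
C = -51/2 (C = -3 + (1/2)*(-45) = -3 - 45/2 = -51/2 ≈ -25.500)
Z(V, A) = 154 - 14*A (Z(V, A) = 14 - 7*((-20 + A) + A) = 14 - 7*(-20 + 2*A) = 14 + (140 - 14*A) = 154 - 14*A)
y(a) = -2 - a (y(a) = -3 + (a/a - a) = -3 + (1 - a) = -2 - a)
(y(C) + 12586) + Z(122, 158) = ((-2 - 1*(-51/2)) + 12586) + (154 - 14*158) = ((-2 + 51/2) + 12586) + (154 - 2212) = (47/2 + 12586) - 2058 = 25219/2 - 2058 = 21103/2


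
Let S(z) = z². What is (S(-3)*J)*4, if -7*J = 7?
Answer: -36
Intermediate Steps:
J = -1 (J = -⅐*7 = -1)
(S(-3)*J)*4 = ((-3)²*(-1))*4 = (9*(-1))*4 = -9*4 = -36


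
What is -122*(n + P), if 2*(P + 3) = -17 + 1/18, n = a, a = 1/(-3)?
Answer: 25925/18 ≈ 1440.3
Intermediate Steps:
a = -1/3 ≈ -0.33333
n = -1/3 ≈ -0.33333
P = -413/36 (P = -3 + (-17 + 1/18)/2 = -3 + (1/2)*(-305/18) = -3 - 305/36 = -413/36 ≈ -11.472)
-122*(n + P) = -122*(-1/3 - 413/36) = -122*(-425/36) = 25925/18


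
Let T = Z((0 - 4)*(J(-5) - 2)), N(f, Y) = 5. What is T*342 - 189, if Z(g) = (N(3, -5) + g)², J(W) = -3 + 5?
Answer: 8361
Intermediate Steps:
J(W) = 2
Z(g) = (5 + g)²
T = 25 (T = (5 + (0 - 4)*(2 - 2))² = (5 - 4*0)² = (5 + 0)² = 5² = 25)
T*342 - 189 = 25*342 - 189 = 8550 - 189 = 8361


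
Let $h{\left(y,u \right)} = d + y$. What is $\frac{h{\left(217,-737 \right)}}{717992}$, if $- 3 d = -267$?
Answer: $\frac{153}{358996} \approx 0.00042619$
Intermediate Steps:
$d = 89$ ($d = \left(- \frac{1}{3}\right) \left(-267\right) = 89$)
$h{\left(y,u \right)} = 89 + y$
$\frac{h{\left(217,-737 \right)}}{717992} = \frac{89 + 217}{717992} = 306 \cdot \frac{1}{717992} = \frac{153}{358996}$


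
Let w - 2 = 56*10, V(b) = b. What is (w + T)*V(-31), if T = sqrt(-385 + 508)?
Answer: -17422 - 31*sqrt(123) ≈ -17766.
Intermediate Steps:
w = 562 (w = 2 + 56*10 = 2 + 560 = 562)
T = sqrt(123) ≈ 11.091
(w + T)*V(-31) = (562 + sqrt(123))*(-31) = -17422 - 31*sqrt(123)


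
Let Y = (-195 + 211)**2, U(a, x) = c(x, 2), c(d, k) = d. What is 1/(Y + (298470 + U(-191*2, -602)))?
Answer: 1/298124 ≈ 3.3543e-6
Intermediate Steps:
U(a, x) = x
Y = 256 (Y = 16**2 = 256)
1/(Y + (298470 + U(-191*2, -602))) = 1/(256 + (298470 - 602)) = 1/(256 + 297868) = 1/298124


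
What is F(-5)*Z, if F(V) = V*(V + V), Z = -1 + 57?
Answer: 2800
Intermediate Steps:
Z = 56
F(V) = 2*V² (F(V) = V*(2*V) = 2*V²)
F(-5)*Z = (2*(-5)²)*56 = (2*25)*56 = 50*56 = 2800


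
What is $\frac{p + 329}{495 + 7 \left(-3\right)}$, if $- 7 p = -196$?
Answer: $\frac{119}{158} \approx 0.75316$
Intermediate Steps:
$p = 28$ ($p = \left(- \frac{1}{7}\right) \left(-196\right) = 28$)
$\frac{p + 329}{495 + 7 \left(-3\right)} = \frac{28 + 329}{495 + 7 \left(-3\right)} = \frac{357}{495 - 21} = \frac{357}{474} = 357 \cdot \frac{1}{474} = \frac{119}{158}$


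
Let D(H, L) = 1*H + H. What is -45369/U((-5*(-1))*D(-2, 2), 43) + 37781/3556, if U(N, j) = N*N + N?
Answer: -18371923/168910 ≈ -108.77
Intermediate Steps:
D(H, L) = 2*H (D(H, L) = H + H = 2*H)
U(N, j) = N + N**2 (U(N, j) = N**2 + N = N + N**2)
-45369/U((-5*(-1))*D(-2, 2), 43) + 37781/3556 = -45369*(-1/(20*(1 + (-5*(-1))*(2*(-2))))) + 37781/3556 = -45369*(-1/(20*(1 + 5*(-4)))) + 37781*(1/3556) = -45369*(-1/(20*(1 - 20))) + 37781/3556 = -45369/((-20*(-19))) + 37781/3556 = -45369/380 + 37781/3556 = -18371923/168910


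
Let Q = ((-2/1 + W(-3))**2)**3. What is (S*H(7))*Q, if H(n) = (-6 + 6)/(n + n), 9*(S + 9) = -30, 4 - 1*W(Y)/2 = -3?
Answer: 0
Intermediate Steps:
W(Y) = 14 (W(Y) = 8 - 2*(-3) = 8 + 6 = 14)
S = -37/3 (S = -9 + (1/9)*(-30) = -9 - 10/3 = -37/3 ≈ -12.333)
Q = 2985984 (Q = ((-2/1 + 14)**2)**3 = ((-2*1 + 14)**2)**3 = ((-2 + 14)**2)**3 = (12**2)**3 = 144**3 = 2985984)
H(n) = 0 (H(n) = 0/((2*n)) = 0*(1/(2*n)) = 0)
(S*H(7))*Q = -37/3*0*2985984 = 0*2985984 = 0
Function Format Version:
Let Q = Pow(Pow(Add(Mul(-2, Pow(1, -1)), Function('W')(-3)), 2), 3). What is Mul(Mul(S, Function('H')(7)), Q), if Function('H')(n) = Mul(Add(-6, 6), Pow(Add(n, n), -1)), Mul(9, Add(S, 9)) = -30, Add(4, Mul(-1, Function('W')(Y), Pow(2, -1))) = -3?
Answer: 0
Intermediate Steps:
Function('W')(Y) = 14 (Function('W')(Y) = Add(8, Mul(-2, -3)) = Add(8, 6) = 14)
S = Rational(-37, 3) (S = Add(-9, Mul(Rational(1, 9), -30)) = Add(-9, Rational(-10, 3)) = Rational(-37, 3) ≈ -12.333)
Q = 2985984 (Q = Pow(Pow(Add(Mul(-2, Pow(1, -1)), 14), 2), 3) = Pow(Pow(Add(Mul(-2, 1), 14), 2), 3) = Pow(Pow(Add(-2, 14), 2), 3) = Pow(Pow(12, 2), 3) = Pow(144, 3) = 2985984)
Function('H')(n) = 0 (Function('H')(n) = Mul(0, Pow(Mul(2, n), -1)) = Mul(0, Mul(Rational(1, 2), Pow(n, -1))) = 0)
Mul(Mul(S, Function('H')(7)), Q) = Mul(Mul(Rational(-37, 3), 0), 2985984) = Mul(0, 2985984) = 0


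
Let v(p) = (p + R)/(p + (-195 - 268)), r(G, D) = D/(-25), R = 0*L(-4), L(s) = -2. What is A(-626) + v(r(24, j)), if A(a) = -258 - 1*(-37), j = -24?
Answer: -2552795/11551 ≈ -221.00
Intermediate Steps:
R = 0 (R = 0*(-2) = 0)
r(G, D) = -D/25 (r(G, D) = D*(-1/25) = -D/25)
v(p) = p/(-463 + p) (v(p) = (p + 0)/(p + (-195 - 268)) = p/(p - 463) = p/(-463 + p))
A(a) = -221 (A(a) = -258 + 37 = -221)
A(-626) + v(r(24, j)) = -221 + (-1/25*(-24))/(-463 - 1/25*(-24)) = -221 + 24/(25*(-463 + 24/25)) = -221 + 24/(25*(-11551/25)) = -221 + (24/25)*(-25/11551) = -221 - 24/11551 = -2552795/11551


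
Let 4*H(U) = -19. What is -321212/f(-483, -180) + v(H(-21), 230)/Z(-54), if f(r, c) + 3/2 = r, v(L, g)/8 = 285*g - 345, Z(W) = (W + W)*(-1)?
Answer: 5322694/969 ≈ 5493.0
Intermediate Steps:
H(U) = -19/4 (H(U) = (¼)*(-19) = -19/4)
Z(W) = -2*W (Z(W) = (2*W)*(-1) = -2*W)
v(L, g) = -2760 + 2280*g (v(L, g) = 8*(285*g - 345) = 8*(-345 + 285*g) = -2760 + 2280*g)
f(r, c) = -3/2 + r
-321212/f(-483, -180) + v(H(-21), 230)/Z(-54) = -321212/(-3/2 - 483) + (-2760 + 2280*230)/((-2*(-54))) = -321212/(-969/2) + (-2760 + 524400)/108 = -321212*(-2/969) + 521640*(1/108) = 642424/969 + 4830 = 5322694/969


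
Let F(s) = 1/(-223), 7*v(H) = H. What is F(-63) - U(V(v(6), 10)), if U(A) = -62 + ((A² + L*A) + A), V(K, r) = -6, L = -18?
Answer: -16949/223 ≈ -76.005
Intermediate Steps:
v(H) = H/7
F(s) = -1/223
U(A) = -62 + A² - 17*A (U(A) = -62 + ((A² - 18*A) + A) = -62 + (A² - 17*A) = -62 + A² - 17*A)
F(-63) - U(V(v(6), 10)) = -1/223 - (-62 + (-6)² - 17*(-6)) = -1/223 - (-62 + 36 + 102) = -1/223 - 1*76 = -1/223 - 76 = -16949/223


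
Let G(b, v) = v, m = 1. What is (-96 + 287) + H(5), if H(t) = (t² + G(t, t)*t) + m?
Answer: 242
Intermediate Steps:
H(t) = 1 + 2*t² (H(t) = (t² + t*t) + 1 = (t² + t²) + 1 = 2*t² + 1 = 1 + 2*t²)
(-96 + 287) + H(5) = (-96 + 287) + (1 + 2*5²) = 191 + (1 + 2*25) = 191 + (1 + 50) = 191 + 51 = 242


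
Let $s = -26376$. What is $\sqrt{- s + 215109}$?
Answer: $\sqrt{241485} \approx 491.41$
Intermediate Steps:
$\sqrt{- s + 215109} = \sqrt{\left(-1\right) \left(-26376\right) + 215109} = \sqrt{26376 + 215109} = \sqrt{241485}$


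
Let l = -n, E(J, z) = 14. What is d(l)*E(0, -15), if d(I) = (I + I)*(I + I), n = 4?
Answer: 896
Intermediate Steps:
l = -4 (l = -1*4 = -4)
d(I) = 4*I² (d(I) = (2*I)*(2*I) = 4*I²)
d(l)*E(0, -15) = (4*(-4)²)*14 = (4*16)*14 = 64*14 = 896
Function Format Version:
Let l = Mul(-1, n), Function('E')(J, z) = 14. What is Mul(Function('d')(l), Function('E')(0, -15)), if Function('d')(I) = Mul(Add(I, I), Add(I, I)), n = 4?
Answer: 896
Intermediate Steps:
l = -4 (l = Mul(-1, 4) = -4)
Function('d')(I) = Mul(4, Pow(I, 2)) (Function('d')(I) = Mul(Mul(2, I), Mul(2, I)) = Mul(4, Pow(I, 2)))
Mul(Function('d')(l), Function('E')(0, -15)) = Mul(Mul(4, Pow(-4, 2)), 14) = Mul(Mul(4, 16), 14) = Mul(64, 14) = 896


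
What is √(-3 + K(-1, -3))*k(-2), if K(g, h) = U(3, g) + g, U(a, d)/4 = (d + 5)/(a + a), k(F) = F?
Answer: -4*I*√3/3 ≈ -2.3094*I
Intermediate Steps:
U(a, d) = 2*(5 + d)/a (U(a, d) = 4*((d + 5)/(a + a)) = 4*((5 + d)/((2*a))) = 4*((5 + d)*(1/(2*a))) = 4*((5 + d)/(2*a)) = 2*(5 + d)/a)
K(g, h) = 10/3 + 5*g/3 (K(g, h) = 2*(5 + g)/3 + g = 2*(⅓)*(5 + g) + g = (10/3 + 2*g/3) + g = 10/3 + 5*g/3)
√(-3 + K(-1, -3))*k(-2) = √(-3 + (10/3 + (5/3)*(-1)))*(-2) = √(-3 + (10/3 - 5/3))*(-2) = √(-3 + 5/3)*(-2) = √(-4/3)*(-2) = (2*I*√3/3)*(-2) = -4*I*√3/3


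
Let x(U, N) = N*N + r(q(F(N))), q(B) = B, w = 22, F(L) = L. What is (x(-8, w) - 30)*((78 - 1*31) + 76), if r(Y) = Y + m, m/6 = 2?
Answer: 60024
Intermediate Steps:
m = 12 (m = 6*2 = 12)
r(Y) = 12 + Y (r(Y) = Y + 12 = 12 + Y)
x(U, N) = 12 + N + N² (x(U, N) = N*N + (12 + N) = N² + (12 + N) = 12 + N + N²)
(x(-8, w) - 30)*((78 - 1*31) + 76) = ((12 + 22 + 22²) - 30)*((78 - 1*31) + 76) = ((12 + 22 + 484) - 30)*((78 - 31) + 76) = (518 - 30)*(47 + 76) = 488*123 = 60024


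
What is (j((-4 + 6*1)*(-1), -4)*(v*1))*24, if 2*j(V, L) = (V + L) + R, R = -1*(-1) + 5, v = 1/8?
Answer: 0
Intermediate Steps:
v = ⅛ ≈ 0.12500
R = 6 (R = 1 + 5 = 6)
j(V, L) = 3 + L/2 + V/2 (j(V, L) = ((V + L) + 6)/2 = ((L + V) + 6)/2 = (6 + L + V)/2 = 3 + L/2 + V/2)
(j((-4 + 6*1)*(-1), -4)*(v*1))*24 = ((3 + (½)*(-4) + ((-4 + 6*1)*(-1))/2)*((⅛)*1))*24 = ((3 - 2 + ((-4 + 6)*(-1))/2)*(⅛))*24 = ((3 - 2 + (2*(-1))/2)*(⅛))*24 = ((3 - 2 + (½)*(-2))*(⅛))*24 = ((3 - 2 - 1)*(⅛))*24 = (0*(⅛))*24 = 0*24 = 0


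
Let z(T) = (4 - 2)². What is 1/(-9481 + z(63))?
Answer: -1/9477 ≈ -0.00010552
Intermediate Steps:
z(T) = 4 (z(T) = 2² = 4)
1/(-9481 + z(63)) = 1/(-9481 + 4) = 1/(-9477) = -1/9477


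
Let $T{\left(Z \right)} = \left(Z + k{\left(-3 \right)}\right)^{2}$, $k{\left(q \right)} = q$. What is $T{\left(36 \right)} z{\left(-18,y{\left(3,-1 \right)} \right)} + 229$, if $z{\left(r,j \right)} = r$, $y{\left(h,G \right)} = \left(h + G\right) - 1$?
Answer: $-19373$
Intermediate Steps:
$y{\left(h,G \right)} = -1 + G + h$ ($y{\left(h,G \right)} = \left(G + h\right) - 1 = -1 + G + h$)
$T{\left(Z \right)} = \left(-3 + Z\right)^{2}$ ($T{\left(Z \right)} = \left(Z - 3\right)^{2} = \left(-3 + Z\right)^{2}$)
$T{\left(36 \right)} z{\left(-18,y{\left(3,-1 \right)} \right)} + 229 = \left(-3 + 36\right)^{2} \left(-18\right) + 229 = 33^{2} \left(-18\right) + 229 = 1089 \left(-18\right) + 229 = -19602 + 229 = -19373$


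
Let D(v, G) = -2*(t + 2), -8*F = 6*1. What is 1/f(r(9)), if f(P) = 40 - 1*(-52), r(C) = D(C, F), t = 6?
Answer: 1/92 ≈ 0.010870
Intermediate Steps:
F = -3/4 ≈ -0.75000
D(v, G) = -16 (D(v, G) = -2*(6 + 2) = -2*8 = -16)
r(C) = -16
f(P) = 92 (f(P) = 40 + 52 = 92)
1/f(r(9)) = 1/92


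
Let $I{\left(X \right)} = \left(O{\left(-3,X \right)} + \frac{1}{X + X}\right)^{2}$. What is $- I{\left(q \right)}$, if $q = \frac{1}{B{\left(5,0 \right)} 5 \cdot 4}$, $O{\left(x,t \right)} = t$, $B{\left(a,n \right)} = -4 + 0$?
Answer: $- \frac{10246401}{6400} \approx -1601.0$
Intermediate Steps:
$B{\left(a,n \right)} = -4$
$q = - \frac{1}{80}$ ($q = \frac{1}{\left(-4\right) 5 \cdot 4} = \frac{1}{\left(-20\right) 4} = \frac{1}{-80} = - \frac{1}{80} \approx -0.0125$)
$I{\left(X \right)} = \left(X + \frac{1}{2 X}\right)^{2}$ ($I{\left(X \right)} = \left(X + \frac{1}{X + X}\right)^{2} = \left(X + \frac{1}{2 X}\right)^{2}$)
$- I{\left(q \right)} = - \frac{\left(1 + 2 \left(- \frac{1}{80}\right)^{2}\right)^{2}}{4 \cdot \frac{1}{6400}} = - \frac{6400 \left(1 + 2 \cdot \frac{1}{6400}\right)^{2}}{4} = - \frac{6400 \left(1 + \frac{1}{3200}\right)^{2}}{4} = - \frac{6400 \left(\frac{3201}{3200}\right)^{2}}{4} = - \frac{6400 \cdot 10246401}{4 \cdot 10240000} = \left(-1\right) \frac{10246401}{6400} = - \frac{10246401}{6400}$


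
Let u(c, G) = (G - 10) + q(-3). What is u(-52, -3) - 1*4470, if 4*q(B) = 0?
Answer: -4483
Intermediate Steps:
q(B) = 0 (q(B) = (¼)*0 = 0)
u(c, G) = -10 + G (u(c, G) = (G - 10) + 0 = (-10 + G) + 0 = -10 + G)
u(-52, -3) - 1*4470 = (-10 - 3) - 1*4470 = -13 - 4470 = -4483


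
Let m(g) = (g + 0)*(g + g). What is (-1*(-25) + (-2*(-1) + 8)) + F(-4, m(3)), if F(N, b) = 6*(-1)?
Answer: 29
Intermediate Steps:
m(g) = 2*g² (m(g) = g*(2*g) = 2*g²)
F(N, b) = -6
(-1*(-25) + (-2*(-1) + 8)) + F(-4, m(3)) = (-1*(-25) + (-2*(-1) + 8)) - 6 = (25 + (2 + 8)) - 6 = (25 + 10) - 6 = 35 - 6 = 29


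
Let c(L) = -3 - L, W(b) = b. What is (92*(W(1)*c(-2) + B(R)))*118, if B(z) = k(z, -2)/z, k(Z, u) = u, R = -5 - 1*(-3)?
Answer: 0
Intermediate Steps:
R = -2 (R = -5 + 3 = -2)
B(z) = -2/z
(92*(W(1)*c(-2) + B(R)))*118 = (92*(1*(-3 - 1*(-2)) - 2/(-2)))*118 = (92*(1*(-3 + 2) - 2*(-½)))*118 = (92*(1*(-1) + 1))*118 = (92*(-1 + 1))*118 = (92*0)*118 = 0*118 = 0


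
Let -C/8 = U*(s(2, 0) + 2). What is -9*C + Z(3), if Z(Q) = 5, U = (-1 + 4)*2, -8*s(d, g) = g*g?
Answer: 869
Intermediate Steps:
s(d, g) = -g²/8 (s(d, g) = -g*g/8 = -g²/8)
U = 6 (U = 3*2 = 6)
C = -96 (C = -48*(-⅛*0² + 2) = -48*(-⅛*0 + 2) = -48*(0 + 2) = -48*2 = -8*12 = -96)
-9*C + Z(3) = -9*(-96) + 5 = 864 + 5 = 869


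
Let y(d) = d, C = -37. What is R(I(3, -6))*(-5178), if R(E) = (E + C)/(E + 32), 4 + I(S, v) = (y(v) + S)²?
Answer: 165696/37 ≈ 4478.3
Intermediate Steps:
I(S, v) = -4 + (S + v)² (I(S, v) = -4 + (v + S)² = -4 + (S + v)²)
R(E) = (-37 + E)/(32 + E) (R(E) = (E - 37)/(E + 32) = (-37 + E)/(32 + E))
R(I(3, -6))*(-5178) = ((-37 + (-4 + (3 - 6)²))/(32 + (-4 + (3 - 6)²)))*(-5178) = ((-37 + (-4 + (-3)²))/(32 + (-4 + (-3)²)))*(-5178) = ((-37 + (-4 + 9))/(32 + (-4 + 9)))*(-5178) = ((-37 + 5)/(32 + 5))*(-5178) = (-32/37)*(-5178) = ((1/37)*(-32))*(-5178) = -32/37*(-5178) = 165696/37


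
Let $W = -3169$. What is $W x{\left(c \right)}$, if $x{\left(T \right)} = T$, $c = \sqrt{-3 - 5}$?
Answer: $- 6338 i \sqrt{2} \approx - 8963.3 i$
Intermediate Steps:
$c = 2 i \sqrt{2}$ ($c = \sqrt{-8} = 2 i \sqrt{2} \approx 2.8284 i$)
$W x{\left(c \right)} = - 3169 \cdot 2 i \sqrt{2} = - 6338 i \sqrt{2}$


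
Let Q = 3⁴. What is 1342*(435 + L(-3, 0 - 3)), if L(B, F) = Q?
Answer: 692472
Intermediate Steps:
Q = 81
L(B, F) = 81
1342*(435 + L(-3, 0 - 3)) = 1342*(435 + 81) = 1342*516 = 692472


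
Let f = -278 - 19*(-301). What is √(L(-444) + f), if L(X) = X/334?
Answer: 5*√6068279/167 ≈ 73.754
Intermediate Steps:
L(X) = X/334 (L(X) = X*(1/334) = X/334)
f = 5441 (f = -278 + 5719 = 5441)
√(L(-444) + f) = √((1/334)*(-444) + 5441) = √(-222/167 + 5441) = √(908425/167) = 5*√6068279/167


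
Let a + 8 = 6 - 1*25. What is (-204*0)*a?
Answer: 0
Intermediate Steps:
a = -27 (a = -8 + (6 - 1*25) = -8 + (6 - 25) = -8 - 19 = -27)
(-204*0)*a = -204*0*(-27) = 0*(-27) = 0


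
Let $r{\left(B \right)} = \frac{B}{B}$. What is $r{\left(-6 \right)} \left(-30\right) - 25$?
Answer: $-55$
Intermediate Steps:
$r{\left(B \right)} = 1$
$r{\left(-6 \right)} \left(-30\right) - 25 = 1 \left(-30\right) - 25 = -30 - 25 = -55$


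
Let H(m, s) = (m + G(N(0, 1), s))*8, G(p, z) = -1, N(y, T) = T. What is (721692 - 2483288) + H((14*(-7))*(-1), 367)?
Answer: -1760820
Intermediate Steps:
H(m, s) = -8 + 8*m (H(m, s) = (m - 1)*8 = (-1 + m)*8 = -8 + 8*m)
(721692 - 2483288) + H((14*(-7))*(-1), 367) = (721692 - 2483288) + (-8 + 8*((14*(-7))*(-1))) = -1761596 + (-8 + 8*(-98*(-1))) = -1761596 + (-8 + 8*98) = -1761596 + (-8 + 784) = -1761596 + 776 = -1760820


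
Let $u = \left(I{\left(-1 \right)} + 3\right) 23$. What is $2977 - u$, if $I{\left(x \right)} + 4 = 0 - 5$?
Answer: $3115$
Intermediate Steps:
$I{\left(x \right)} = -9$ ($I{\left(x \right)} = -4 + \left(0 - 5\right) = -4 - 5 = -9$)
$u = -138$ ($u = \left(-9 + 3\right) 23 = \left(-6\right) 23 = -138$)
$2977 - u = 2977 - -138 = 2977 + 138 = 3115$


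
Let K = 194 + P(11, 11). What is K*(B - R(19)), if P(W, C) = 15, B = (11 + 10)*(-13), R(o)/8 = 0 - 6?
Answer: -47025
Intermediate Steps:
R(o) = -48 (R(o) = 8*(0 - 6) = 8*(-6) = -48)
B = -273 (B = 21*(-13) = -273)
K = 209 (K = 194 + 15 = 209)
K*(B - R(19)) = 209*(-273 - 1*(-48)) = 209*(-273 + 48) = 209*(-225) = -47025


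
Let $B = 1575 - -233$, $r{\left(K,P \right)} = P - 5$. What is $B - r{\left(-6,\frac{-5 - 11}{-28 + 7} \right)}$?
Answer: $\frac{38057}{21} \approx 1812.2$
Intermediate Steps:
$r{\left(K,P \right)} = -5 + P$ ($r{\left(K,P \right)} = P - 5 = -5 + P$)
$B = 1808$ ($B = 1575 + 233 = 1808$)
$B - r{\left(-6,\frac{-5 - 11}{-28 + 7} \right)} = 1808 - \left(-5 + \frac{-5 - 11}{-28 + 7}\right) = 1808 - \left(-5 - \frac{16}{-21}\right) = 1808 - \left(-5 - - \frac{16}{21}\right) = 1808 - \left(-5 + \frac{16}{21}\right) = 1808 - - \frac{89}{21} = 1808 + \frac{89}{21} = \frac{38057}{21}$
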